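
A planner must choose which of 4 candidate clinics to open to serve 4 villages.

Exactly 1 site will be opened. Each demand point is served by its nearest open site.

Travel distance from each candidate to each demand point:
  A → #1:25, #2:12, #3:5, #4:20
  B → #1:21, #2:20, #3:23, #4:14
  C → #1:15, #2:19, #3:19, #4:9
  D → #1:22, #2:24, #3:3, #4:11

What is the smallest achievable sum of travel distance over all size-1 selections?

60

Open {D}.
  #1→D 22, #2→D 24, #3→D 3, #4→D 11  ⇒ total 60.
Compare {A}: total 62.
Compare {C}: total 62.
No size-1 selection does better; minimum is 60.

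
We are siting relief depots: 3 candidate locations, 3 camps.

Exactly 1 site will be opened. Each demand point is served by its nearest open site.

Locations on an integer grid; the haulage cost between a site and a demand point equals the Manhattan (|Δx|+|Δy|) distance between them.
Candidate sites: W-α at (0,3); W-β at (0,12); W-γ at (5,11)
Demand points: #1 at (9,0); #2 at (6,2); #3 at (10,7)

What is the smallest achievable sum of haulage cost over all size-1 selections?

33

Open {W-α}.
  #1→W-α 12, #2→W-α 7, #3→W-α 14  ⇒ total 33.
Compare {W-γ}: total 34.
Compare {W-β}: total 52.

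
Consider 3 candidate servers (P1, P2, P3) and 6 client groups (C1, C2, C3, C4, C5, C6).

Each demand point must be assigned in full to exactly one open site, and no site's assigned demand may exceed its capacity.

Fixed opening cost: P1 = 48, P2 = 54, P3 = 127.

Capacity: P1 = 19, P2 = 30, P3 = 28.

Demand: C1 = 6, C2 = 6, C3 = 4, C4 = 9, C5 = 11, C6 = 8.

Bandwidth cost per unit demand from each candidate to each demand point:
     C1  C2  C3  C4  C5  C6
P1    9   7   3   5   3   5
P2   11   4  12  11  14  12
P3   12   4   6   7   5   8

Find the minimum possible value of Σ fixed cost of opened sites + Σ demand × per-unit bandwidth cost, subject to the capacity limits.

412

Open {P1, P2}; cheapest assignment that respects the capacities:
  P1 (cap 19, load 19): C5, C6 — cost 11×3 + 8×5 = 73
  P2 (cap 30, load 25): C1, C2, C3, C4 — cost 6×11 + 6×4 + 4×12 + 9×11 = 237
  Shipping 310, fixed 102 → total 412.
  Any other capacity-feasible assignment to {P1, P2} ships for at least 310.
Compare {P1, P3}: its best feasible assignment gives total 423.
Compare {P1, P2, P3}: its best feasible assignment gives total 477.
Every other set of open sites that can feasibly serve all demand totals ≥ 423 even under its best assignment. Minimum: 412.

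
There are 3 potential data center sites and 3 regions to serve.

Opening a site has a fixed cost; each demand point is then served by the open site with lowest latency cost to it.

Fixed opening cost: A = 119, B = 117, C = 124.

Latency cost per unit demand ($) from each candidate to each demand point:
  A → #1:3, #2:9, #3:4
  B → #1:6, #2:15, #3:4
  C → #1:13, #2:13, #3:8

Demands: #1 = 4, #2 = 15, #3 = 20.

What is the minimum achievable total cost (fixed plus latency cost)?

Open {A}: assign each demand point to its cheapest open site.
  #1→A 4×3=12, #2→A 15×9=135, #3→A 20×4=80
  latency cost 227, fixed 119 → total 346.
Compare {B}: latency cost 329 + fixed 117 = 446.
Compare {A, B}: latency cost 227 + fixed 236 = 463.
Compare {A, C}: latency cost 227 + fixed 243 = 470.
All other subsets cost ≥ 446. Minimum total cost: 346.

346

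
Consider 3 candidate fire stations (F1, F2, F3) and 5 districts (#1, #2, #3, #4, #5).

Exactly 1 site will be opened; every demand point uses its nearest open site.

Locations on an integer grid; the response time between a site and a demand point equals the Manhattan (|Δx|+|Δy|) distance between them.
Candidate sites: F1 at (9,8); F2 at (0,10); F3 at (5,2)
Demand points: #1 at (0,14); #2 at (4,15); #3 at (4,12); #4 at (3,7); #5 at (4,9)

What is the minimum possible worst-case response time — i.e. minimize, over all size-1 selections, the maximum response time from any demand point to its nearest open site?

9

Open {F2}.
  Farthest demand point is #2 at response time 9 (to F2); all others are ≤ 9.
With {F1} the worst case is 15.
With {F3} the worst case is 17.
No size-1 selection achieves below 9.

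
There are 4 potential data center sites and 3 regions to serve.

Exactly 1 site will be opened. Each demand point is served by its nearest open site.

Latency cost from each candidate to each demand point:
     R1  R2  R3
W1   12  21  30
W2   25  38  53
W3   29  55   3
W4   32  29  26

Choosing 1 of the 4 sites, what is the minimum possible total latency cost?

Open {W1}.
  R1→W1 12, R2→W1 21, R3→W1 30  ⇒ total 63.
Compare {W3}: total 87.
Compare {W4}: total 87.
No size-1 selection does better; minimum is 63.

63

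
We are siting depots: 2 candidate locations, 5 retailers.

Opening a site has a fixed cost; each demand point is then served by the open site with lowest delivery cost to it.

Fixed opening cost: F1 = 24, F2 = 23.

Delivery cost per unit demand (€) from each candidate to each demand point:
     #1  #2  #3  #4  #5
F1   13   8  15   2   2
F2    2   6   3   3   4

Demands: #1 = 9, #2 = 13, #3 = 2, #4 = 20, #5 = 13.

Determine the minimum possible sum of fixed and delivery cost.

Open {F1, F2}: assign each demand point to its cheapest open site.
  #1→F2 9×2=18, #2→F2 13×6=78, #3→F2 2×3=6, #4→F1 20×2=40, #5→F1 13×2=26
  delivery cost 168, fixed 47 → total 215.
Compare {F2}: delivery cost 214 + fixed 23 = 237.
Compare {F1}: delivery cost 317 + fixed 24 = 341.

215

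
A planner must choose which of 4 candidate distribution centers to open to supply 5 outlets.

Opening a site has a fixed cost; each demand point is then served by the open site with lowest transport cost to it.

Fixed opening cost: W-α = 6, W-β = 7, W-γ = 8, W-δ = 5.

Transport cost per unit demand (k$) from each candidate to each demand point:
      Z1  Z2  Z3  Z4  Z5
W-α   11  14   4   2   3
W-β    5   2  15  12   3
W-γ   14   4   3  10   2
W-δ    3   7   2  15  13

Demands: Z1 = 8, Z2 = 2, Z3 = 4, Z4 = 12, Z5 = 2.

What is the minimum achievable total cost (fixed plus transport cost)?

Open {W-α, W-β, W-δ}: assign each demand point to its cheapest open site.
  Z1→W-δ 8×3=24, Z2→W-β 2×2=4, Z3→W-δ 4×2=8, Z4→W-α 12×2=24, Z5→W-α 2×3=6
  transport cost 66, fixed 18 → total 84.
Compare {W-α, W-δ}: transport cost 76 + fixed 11 = 87.
Compare {W-α, W-γ, W-δ}: transport cost 68 + fixed 19 = 87.
Compare {W-α, W-β, W-γ, W-δ}: transport cost 64 + fixed 26 = 90.
All other subsets cost ≥ 87. Minimum total cost: 84.

84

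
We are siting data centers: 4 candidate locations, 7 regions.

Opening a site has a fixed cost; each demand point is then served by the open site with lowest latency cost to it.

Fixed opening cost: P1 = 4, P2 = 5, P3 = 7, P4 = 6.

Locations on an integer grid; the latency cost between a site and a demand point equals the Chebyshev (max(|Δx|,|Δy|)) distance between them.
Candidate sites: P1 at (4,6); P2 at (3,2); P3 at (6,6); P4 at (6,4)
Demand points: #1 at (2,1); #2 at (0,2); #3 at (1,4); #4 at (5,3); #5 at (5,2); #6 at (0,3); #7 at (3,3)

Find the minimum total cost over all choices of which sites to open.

19

Open {P2}: assign each demand point to its cheapest open site.
  #1→P2 1, #2→P2 3, #3→P2 2, #4→P2 2, #5→P2 2, #6→P2 3, #7→P2 1
  latency cost 14, fixed 5 → total 19.
Compare {P1, P2}: latency cost 14 + fixed 9 = 23.
Compare {P2, P4}: latency cost 13 + fixed 11 = 24.
Compare {P2, P3}: latency cost 14 + fixed 12 = 26.
All other subsets cost ≥ 23. Minimum total cost: 19.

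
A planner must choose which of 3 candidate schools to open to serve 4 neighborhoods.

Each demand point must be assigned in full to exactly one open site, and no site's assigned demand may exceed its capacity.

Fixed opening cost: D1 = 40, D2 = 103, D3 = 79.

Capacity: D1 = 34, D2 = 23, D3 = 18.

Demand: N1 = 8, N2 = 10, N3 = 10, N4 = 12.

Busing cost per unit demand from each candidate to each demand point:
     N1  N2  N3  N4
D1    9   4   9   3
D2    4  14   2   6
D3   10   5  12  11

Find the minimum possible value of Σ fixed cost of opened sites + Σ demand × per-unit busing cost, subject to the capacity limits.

271

Open {D1, D2}; cheapest assignment that respects the capacities:
  D1 (cap 34, load 22): N2, N4 — cost 10×4 + 12×3 = 76
  D2 (cap 23, load 18): N1, N3 — cost 8×4 + 10×2 = 52
  Shipping 128, fixed 143 → total 271.
  Any other capacity-feasible assignment to {D1, D2} ships for at least 128.
Compare {D1, D2, D3}: its best feasible assignment gives total 350.
Compare {D1, D3}: its best feasible assignment gives total 365.
Every other set of open sites that can feasibly serve all demand totals ≥ 350 even under its best assignment. Minimum: 271.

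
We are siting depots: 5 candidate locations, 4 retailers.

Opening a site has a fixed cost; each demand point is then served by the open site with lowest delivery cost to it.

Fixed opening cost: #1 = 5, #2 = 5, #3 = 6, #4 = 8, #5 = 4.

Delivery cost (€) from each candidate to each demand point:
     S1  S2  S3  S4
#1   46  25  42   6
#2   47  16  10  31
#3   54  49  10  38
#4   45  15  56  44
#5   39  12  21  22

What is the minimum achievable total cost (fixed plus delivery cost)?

81

Open {#1, #2, #5}: assign each demand point to its cheapest open site.
  S1→#5 39, S2→#5 12, S3→#2 10, S4→#1 6
  delivery cost 67, fixed 14 → total 81.
Compare {#1, #3, #5}: delivery cost 67 + fixed 15 = 82.
Compare {#1, #5}: delivery cost 78 + fixed 9 = 87.
Compare {#1, #2, #3, #5}: delivery cost 67 + fixed 20 = 87.
All other subsets cost ≥ 82. Minimum total cost: 81.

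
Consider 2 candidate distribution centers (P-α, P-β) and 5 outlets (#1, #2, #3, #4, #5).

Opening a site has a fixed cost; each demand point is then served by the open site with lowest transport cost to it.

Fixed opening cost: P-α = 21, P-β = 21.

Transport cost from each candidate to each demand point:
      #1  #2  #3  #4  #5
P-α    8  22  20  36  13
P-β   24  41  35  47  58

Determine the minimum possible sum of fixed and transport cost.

Open {P-α}: assign each demand point to its cheapest open site.
  #1→P-α 8, #2→P-α 22, #3→P-α 20, #4→P-α 36, #5→P-α 13
  transport cost 99, fixed 21 → total 120.
Compare {P-α, P-β}: transport cost 99 + fixed 42 = 141.
Compare {P-β}: transport cost 205 + fixed 21 = 226.

120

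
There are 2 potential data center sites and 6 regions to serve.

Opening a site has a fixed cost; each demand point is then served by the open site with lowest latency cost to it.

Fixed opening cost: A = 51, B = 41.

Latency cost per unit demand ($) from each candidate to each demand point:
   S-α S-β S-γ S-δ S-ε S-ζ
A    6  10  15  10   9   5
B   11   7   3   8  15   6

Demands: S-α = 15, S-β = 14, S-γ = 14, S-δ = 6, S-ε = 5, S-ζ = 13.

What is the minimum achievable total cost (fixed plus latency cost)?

Open {A, B}: assign each demand point to its cheapest open site.
  S-α→A 15×6=90, S-β→B 14×7=98, S-γ→B 14×3=42, S-δ→B 6×8=48, S-ε→A 5×9=45, S-ζ→A 13×5=65
  latency cost 388, fixed 92 → total 480.
Compare {B}: latency cost 506 + fixed 41 = 547.
Compare {A}: latency cost 610 + fixed 51 = 661.

480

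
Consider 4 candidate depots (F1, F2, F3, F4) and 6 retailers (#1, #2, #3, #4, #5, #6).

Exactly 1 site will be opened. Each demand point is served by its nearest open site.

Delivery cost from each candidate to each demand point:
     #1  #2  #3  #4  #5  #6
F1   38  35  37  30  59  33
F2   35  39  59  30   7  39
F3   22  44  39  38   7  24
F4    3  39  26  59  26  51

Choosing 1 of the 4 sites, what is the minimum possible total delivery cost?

Open {F3}.
  #1→F3 22, #2→F3 44, #3→F3 39, #4→F3 38, #5→F3 7, #6→F3 24  ⇒ total 174.
Compare {F4}: total 204.
Compare {F2}: total 209.
No size-1 selection does better; minimum is 174.

174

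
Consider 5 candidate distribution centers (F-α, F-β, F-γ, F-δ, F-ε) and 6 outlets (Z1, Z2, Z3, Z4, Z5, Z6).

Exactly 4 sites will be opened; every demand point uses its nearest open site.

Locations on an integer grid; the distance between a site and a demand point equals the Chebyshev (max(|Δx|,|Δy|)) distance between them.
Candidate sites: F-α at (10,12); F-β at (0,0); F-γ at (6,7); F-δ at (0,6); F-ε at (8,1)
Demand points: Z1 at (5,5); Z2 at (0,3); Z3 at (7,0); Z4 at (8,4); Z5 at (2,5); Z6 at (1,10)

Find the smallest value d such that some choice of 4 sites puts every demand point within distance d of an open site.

4

Open {F-α, F-β, F-δ, F-ε}.
  Farthest demand point is Z1 at distance 4 (to F-ε); all others are ≤ 4.
With {F-α, F-γ, F-δ, F-ε} the worst case is 4.
With {F-β, F-γ, F-δ, F-ε} the worst case is 4.
No size-4 selection achieves below 4.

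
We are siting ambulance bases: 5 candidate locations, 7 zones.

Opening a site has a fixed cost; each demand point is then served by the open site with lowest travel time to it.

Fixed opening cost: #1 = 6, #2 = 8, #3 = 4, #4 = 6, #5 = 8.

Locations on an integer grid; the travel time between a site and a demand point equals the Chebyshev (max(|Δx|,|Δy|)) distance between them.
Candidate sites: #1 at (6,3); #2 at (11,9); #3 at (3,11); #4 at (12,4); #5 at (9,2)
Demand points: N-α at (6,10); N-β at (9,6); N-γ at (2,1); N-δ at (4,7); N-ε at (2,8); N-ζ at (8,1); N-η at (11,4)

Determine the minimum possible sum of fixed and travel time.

34

Open {#1, #3}: assign each demand point to its cheapest open site.
  N-α→#3 3, N-β→#1 3, N-γ→#1 4, N-δ→#1 4, N-ε→#3 3, N-ζ→#1 2, N-η→#1 5
  travel time 24, fixed 10 → total 34.
Compare {#1}: travel time 30 + fixed 6 = 36.
Compare {#3, #5}: travel time 24 + fixed 12 = 36.
Compare {#1, #3, #4}: travel time 20 + fixed 16 = 36.
All other subsets cost ≥ 36. Minimum total cost: 34.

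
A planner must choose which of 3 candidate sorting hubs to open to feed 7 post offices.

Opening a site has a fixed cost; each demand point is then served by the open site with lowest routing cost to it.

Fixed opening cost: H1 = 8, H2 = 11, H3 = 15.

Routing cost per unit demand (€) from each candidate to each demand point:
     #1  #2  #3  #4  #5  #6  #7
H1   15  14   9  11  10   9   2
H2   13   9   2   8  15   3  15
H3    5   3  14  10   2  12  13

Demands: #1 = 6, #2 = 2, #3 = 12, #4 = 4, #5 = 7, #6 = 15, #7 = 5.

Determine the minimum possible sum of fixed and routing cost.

195

Open {H1, H2, H3}: assign each demand point to its cheapest open site.
  #1→H3 6×5=30, #2→H3 2×3=6, #3→H2 12×2=24, #4→H2 4×8=32, #5→H3 7×2=14, #6→H2 15×3=45, #7→H1 5×2=10
  routing cost 161, fixed 34 → total 195.
Compare {H2, H3}: routing cost 216 + fixed 26 = 242.
Compare {H1, H2}: routing cost 277 + fixed 19 = 296.
Compare {H1, H3}: routing cost 343 + fixed 23 = 366.
All other subsets cost ≥ 242. Minimum total cost: 195.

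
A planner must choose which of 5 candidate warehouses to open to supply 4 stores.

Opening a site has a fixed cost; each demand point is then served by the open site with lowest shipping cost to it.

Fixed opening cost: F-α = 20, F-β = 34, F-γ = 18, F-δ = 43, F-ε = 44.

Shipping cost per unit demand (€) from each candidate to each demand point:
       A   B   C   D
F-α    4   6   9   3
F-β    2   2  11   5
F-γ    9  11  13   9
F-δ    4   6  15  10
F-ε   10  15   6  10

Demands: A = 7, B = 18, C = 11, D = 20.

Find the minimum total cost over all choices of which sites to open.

263

Open {F-α, F-β}: assign each demand point to its cheapest open site.
  A→F-β 7×2=14, B→F-β 18×2=36, C→F-α 11×9=99, D→F-α 20×3=60
  shipping cost 209, fixed 54 → total 263.
Compare {F-α, F-β, F-ε}: shipping cost 176 + fixed 98 = 274.
Compare {F-α, F-β, F-γ}: shipping cost 209 + fixed 72 = 281.
Compare {F-α, F-β, F-γ, F-ε}: shipping cost 176 + fixed 116 = 292.
All other subsets cost ≥ 274. Minimum total cost: 263.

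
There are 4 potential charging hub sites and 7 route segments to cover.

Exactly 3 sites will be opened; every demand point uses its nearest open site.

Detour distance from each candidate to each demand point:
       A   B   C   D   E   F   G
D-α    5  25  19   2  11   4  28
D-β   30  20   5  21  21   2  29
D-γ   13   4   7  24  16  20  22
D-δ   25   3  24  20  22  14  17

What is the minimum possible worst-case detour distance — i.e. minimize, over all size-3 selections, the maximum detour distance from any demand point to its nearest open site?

Open {D-α, D-β, D-δ}.
  Farthest demand point is G at detour distance 17 (to D-δ); all others are ≤ 17.
With {D-α, D-γ, D-δ} the worst case is 17.
With {D-β, D-γ, D-δ} the worst case is 20.
No size-3 selection achieves below 17.

17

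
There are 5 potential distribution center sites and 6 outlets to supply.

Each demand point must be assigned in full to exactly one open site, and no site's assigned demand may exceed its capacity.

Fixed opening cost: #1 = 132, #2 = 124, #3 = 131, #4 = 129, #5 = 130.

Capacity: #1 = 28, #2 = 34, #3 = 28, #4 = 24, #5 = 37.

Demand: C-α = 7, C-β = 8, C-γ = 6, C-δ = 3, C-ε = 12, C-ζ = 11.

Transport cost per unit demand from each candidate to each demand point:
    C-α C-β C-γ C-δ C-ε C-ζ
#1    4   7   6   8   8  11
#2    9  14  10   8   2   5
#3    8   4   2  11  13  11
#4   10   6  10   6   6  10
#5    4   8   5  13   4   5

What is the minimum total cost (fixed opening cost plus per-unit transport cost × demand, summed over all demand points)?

458

Open {#2, #3}; cheapest assignment that respects the capacities:
  #2 (cap 34, load 26): C-δ, C-ε, C-ζ — cost 3×8 + 12×2 + 11×5 = 103
  #3 (cap 28, load 21): C-α, C-β, C-γ — cost 7×8 + 8×4 + 6×2 = 100
  Shipping 203, fixed 255 → total 458.
  Any other capacity-feasible assignment to {#2, #3} ships for at least 203.
Compare {#3, #5}: its best feasible assignment gives total 469.
Compare {#1, #2}: its best feasible assignment gives total 479.
Every other set of open sites that can feasibly serve all demand totals ≥ 469 even under its best assignment. Minimum: 458.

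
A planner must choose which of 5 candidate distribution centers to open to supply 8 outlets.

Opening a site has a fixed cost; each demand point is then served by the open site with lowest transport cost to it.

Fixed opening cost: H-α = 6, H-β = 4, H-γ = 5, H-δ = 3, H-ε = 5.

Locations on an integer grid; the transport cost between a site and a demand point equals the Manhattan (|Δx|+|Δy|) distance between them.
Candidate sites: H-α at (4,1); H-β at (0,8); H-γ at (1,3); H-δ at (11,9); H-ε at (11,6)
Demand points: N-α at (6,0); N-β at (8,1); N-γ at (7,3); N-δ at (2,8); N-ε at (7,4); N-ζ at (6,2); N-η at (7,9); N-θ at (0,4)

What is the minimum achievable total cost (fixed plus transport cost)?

Open {H-α, H-β, H-δ}: assign each demand point to its cheapest open site.
  N-α→H-α 3, N-β→H-α 4, N-γ→H-α 5, N-δ→H-β 2, N-ε→H-α 6, N-ζ→H-α 3, N-η→H-δ 4, N-θ→H-β 4
  transport cost 31, fixed 13 → total 44.
Compare {H-α, H-β}: transport cost 35 + fixed 10 = 45.
Compare {H-α, H-γ, H-δ}: transport cost 33 + fixed 14 = 47.
Compare {H-α, H-β, H-γ, H-δ}: transport cost 29 + fixed 18 = 47.
All other subsets cost ≥ 45. Minimum total cost: 44.

44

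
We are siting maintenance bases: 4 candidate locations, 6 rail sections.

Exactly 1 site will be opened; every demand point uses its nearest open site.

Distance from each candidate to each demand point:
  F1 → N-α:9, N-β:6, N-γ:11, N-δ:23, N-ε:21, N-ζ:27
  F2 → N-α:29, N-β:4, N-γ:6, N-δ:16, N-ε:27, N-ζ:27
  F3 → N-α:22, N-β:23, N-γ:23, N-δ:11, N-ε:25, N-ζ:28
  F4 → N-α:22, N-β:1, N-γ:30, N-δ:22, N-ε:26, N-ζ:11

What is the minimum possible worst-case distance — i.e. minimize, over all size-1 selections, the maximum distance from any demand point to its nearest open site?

Open {F1}.
  Farthest demand point is N-ζ at distance 27 (to F1); all others are ≤ 27.
With {F3} the worst case is 28.
With {F2} the worst case is 29.
No size-1 selection achieves below 27.

27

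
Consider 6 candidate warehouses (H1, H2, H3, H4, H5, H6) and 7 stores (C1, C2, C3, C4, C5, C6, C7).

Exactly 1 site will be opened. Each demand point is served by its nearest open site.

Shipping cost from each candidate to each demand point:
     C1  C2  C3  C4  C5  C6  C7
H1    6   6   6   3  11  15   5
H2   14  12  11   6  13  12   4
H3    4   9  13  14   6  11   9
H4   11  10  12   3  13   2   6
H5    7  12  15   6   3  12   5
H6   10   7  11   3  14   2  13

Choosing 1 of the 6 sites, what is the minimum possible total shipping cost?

Open {H1}.
  C1→H1 6, C2→H1 6, C3→H1 6, C4→H1 3, C5→H1 11, C6→H1 15, C7→H1 5  ⇒ total 52.
Compare {H4}: total 57.
Compare {H5}: total 60.
No size-1 selection does better; minimum is 52.

52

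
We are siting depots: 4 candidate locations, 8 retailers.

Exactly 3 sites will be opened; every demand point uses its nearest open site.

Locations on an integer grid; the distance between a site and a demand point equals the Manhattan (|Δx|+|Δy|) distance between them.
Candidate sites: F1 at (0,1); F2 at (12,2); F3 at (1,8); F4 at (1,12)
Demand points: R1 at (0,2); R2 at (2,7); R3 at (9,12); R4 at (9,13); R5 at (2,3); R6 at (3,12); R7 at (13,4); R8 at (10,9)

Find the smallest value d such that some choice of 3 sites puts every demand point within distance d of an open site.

9

Open {F1, F2, F4}.
  Farthest demand point is R4 at distance 9 (to F4); all others are ≤ 9.
With {F2, F3, F4} the worst case is 9.
With {F1, F2, F3} the worst case is 13.
No size-3 selection achieves below 9.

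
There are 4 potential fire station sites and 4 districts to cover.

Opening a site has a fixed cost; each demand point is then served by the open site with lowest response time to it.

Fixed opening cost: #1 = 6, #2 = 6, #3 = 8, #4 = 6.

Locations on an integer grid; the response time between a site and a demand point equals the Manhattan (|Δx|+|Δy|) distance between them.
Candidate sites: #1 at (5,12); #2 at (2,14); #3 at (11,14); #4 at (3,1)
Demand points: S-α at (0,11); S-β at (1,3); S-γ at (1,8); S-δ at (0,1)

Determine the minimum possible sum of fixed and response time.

Open {#2, #4}: assign each demand point to its cheapest open site.
  S-α→#2 5, S-β→#4 4, S-γ→#2 7, S-δ→#4 3
  response time 19, fixed 12 → total 31.
Compare {#1, #4}: response time 21 + fixed 12 = 33.
Compare {#4}: response time 29 + fixed 6 = 35.
Compare {#1, #2, #4}: response time 19 + fixed 18 = 37.
All other subsets cost ≥ 33. Minimum total cost: 31.

31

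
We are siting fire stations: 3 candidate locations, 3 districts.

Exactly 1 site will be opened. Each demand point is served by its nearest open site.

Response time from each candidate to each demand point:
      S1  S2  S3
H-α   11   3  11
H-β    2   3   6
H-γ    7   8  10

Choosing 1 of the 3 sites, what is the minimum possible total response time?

11

Open {H-β}.
  S1→H-β 2, S2→H-β 3, S3→H-β 6  ⇒ total 11.
Compare {H-α}: total 25.
Compare {H-γ}: total 25.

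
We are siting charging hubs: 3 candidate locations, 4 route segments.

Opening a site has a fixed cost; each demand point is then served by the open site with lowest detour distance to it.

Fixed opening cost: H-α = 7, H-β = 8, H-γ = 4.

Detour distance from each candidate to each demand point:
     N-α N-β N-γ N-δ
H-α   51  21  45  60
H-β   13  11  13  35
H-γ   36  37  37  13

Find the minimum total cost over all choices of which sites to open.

62

Open {H-β, H-γ}: assign each demand point to its cheapest open site.
  N-α→H-β 13, N-β→H-β 11, N-γ→H-β 13, N-δ→H-γ 13
  detour distance 50, fixed 12 → total 62.
Compare {H-α, H-β, H-γ}: detour distance 50 + fixed 19 = 69.
Compare {H-β}: detour distance 72 + fixed 8 = 80.
Compare {H-α, H-β}: detour distance 72 + fixed 15 = 87.
All other subsets cost ≥ 69. Minimum total cost: 62.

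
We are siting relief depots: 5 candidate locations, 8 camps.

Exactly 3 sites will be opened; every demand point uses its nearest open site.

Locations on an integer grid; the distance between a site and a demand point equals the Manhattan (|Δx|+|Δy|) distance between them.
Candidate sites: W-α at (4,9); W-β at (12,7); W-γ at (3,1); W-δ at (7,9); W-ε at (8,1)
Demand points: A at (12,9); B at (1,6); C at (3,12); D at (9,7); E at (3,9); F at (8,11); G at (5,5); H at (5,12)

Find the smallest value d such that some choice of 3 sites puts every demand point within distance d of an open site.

Open {W-α, W-β, W-γ}.
  Farthest demand point is B at distance 6 (to W-α); all others are ≤ 6.
With {W-α, W-β, W-δ} the worst case is 6.
With {W-α, W-β, W-ε} the worst case is 6.
No size-3 selection achieves below 6.

6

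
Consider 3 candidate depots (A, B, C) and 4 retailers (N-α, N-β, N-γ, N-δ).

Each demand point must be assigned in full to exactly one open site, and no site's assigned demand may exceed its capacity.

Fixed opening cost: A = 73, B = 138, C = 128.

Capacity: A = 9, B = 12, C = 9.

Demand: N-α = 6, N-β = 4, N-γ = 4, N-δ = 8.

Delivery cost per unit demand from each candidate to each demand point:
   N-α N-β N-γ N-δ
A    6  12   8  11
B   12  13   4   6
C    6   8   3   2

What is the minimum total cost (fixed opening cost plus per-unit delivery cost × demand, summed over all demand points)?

Open {A, B, C}; cheapest assignment that respects the capacities:
  A (cap 9, load 6): N-α — cost 6×6 = 36
  B (cap 12, load 8): N-β, N-γ — cost 4×13 + 4×4 = 68
  C (cap 9, load 8): N-δ — cost 8×2 = 16
  Shipping 120, fixed 339 → total 459.
  Any other capacity-feasible assignment to {A, B, C} ships for at least 120.
Total demand is 22 and no other set of sites has combined capacity ≥ 22, so {A, B, C} is the only feasible choice of open sites. Minimum: 459.

459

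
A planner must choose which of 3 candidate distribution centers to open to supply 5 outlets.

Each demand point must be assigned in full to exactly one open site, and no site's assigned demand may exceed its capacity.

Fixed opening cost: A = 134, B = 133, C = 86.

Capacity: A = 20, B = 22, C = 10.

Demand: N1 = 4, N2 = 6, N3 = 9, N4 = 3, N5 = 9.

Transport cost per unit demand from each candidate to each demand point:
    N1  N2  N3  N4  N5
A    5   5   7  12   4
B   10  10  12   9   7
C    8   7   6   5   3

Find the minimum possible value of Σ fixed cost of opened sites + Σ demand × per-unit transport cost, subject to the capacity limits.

463

Open {B, C}; cheapest assignment that respects the capacities:
  B (cap 22, load 22): N1, N2, N4, N5 — cost 4×10 + 6×10 + 3×9 + 9×7 = 190
  C (cap 10, load 9): N3 — cost 9×6 = 54
  Shipping 244, fixed 219 → total 463.
  Any other capacity-feasible assignment to {B, C} ships for at least 244.
Compare {A, B}: its best feasible assignment gives total 470.
Compare {A, B, C}: its best feasible assignment gives total 520.
Every other set of open sites that can feasibly serve all demand totals ≥ 470 even under its best assignment. Minimum: 463.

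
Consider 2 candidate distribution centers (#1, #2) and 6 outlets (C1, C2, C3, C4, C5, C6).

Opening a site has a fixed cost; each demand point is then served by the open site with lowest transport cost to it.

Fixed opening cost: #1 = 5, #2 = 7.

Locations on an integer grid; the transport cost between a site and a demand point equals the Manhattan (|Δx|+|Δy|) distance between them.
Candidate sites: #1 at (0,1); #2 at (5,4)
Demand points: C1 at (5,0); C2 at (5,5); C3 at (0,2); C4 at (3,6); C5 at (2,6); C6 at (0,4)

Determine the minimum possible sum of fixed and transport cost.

30

Open {#1, #2}: assign each demand point to its cheapest open site.
  C1→#2 4, C2→#2 1, C3→#1 1, C4→#2 4, C5→#2 5, C6→#1 3
  transport cost 18, fixed 12 → total 30.
Compare {#2}: transport cost 26 + fixed 7 = 33.
Compare {#1}: transport cost 34 + fixed 5 = 39.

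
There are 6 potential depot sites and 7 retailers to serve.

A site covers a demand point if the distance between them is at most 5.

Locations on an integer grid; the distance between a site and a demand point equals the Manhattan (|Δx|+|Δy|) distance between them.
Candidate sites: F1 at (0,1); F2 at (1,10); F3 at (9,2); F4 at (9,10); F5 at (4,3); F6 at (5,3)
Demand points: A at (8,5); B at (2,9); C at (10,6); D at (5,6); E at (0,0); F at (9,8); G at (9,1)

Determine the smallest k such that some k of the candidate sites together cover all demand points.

5

Coverage sets (demand points within 5 of each site):
  F1: {E}
  F2: {B}
  F3: {A, C, G}
  F4: {C, F}
  F5: {D}
  F6: {A, D}
No 4 sites suffice: every size-4 union leaves at least one demand point uncovered.
But {F1, F2, F3, F4, F5} covers everything, so the minimum is 5.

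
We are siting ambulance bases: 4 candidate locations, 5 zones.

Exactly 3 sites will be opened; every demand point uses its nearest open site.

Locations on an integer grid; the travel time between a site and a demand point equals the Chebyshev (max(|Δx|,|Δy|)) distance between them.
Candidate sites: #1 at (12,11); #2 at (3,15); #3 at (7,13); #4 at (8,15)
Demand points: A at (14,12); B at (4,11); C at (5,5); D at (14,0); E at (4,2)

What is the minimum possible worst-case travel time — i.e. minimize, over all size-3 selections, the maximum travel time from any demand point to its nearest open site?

11

Open {#1, #2, #3}.
  Farthest demand point is D at travel time 11 (to #1); all others are ≤ 11.
With {#1, #2, #4} the worst case is 11.
With {#1, #3, #4} the worst case is 11.
No size-3 selection achieves below 11.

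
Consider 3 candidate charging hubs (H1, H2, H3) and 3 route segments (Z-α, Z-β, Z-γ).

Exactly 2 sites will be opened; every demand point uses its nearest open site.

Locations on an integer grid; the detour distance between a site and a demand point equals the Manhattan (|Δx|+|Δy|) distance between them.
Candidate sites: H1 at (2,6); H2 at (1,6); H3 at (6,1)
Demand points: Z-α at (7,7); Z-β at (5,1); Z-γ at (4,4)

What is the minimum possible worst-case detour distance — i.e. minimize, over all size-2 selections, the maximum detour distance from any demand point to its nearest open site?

Open {H1, H3}.
  Farthest demand point is Z-α at detour distance 6 (to H1); all others are ≤ 6.
With {H2, H3} the worst case is 7.
With {H1, H2} the worst case is 8.
No size-2 selection achieves below 6.

6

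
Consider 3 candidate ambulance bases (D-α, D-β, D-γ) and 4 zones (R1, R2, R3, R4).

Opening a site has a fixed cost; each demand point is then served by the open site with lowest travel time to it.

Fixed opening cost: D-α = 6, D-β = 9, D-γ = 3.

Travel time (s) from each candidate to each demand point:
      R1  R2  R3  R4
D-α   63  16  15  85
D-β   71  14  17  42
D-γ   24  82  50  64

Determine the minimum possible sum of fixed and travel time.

109

Open {D-β, D-γ}: assign each demand point to its cheapest open site.
  R1→D-γ 24, R2→D-β 14, R3→D-β 17, R4→D-β 42
  travel time 97, fixed 12 → total 109.
Compare {D-α, D-β, D-γ}: travel time 95 + fixed 18 = 113.
Compare {D-α, D-γ}: travel time 119 + fixed 9 = 128.
Compare {D-α, D-β}: travel time 134 + fixed 15 = 149.
All other subsets cost ≥ 113. Minimum total cost: 109.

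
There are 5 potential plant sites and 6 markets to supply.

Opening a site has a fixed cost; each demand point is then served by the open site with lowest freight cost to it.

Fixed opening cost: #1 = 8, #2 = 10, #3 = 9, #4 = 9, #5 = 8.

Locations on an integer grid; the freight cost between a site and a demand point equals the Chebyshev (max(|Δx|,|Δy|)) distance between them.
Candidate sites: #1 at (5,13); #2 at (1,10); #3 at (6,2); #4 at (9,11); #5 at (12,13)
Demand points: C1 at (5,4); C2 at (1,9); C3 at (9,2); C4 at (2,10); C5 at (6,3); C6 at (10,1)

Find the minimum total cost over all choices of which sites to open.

31

Open {#2, #3}: assign each demand point to its cheapest open site.
  C1→#3 2, C2→#2 1, C3→#3 3, C4→#2 1, C5→#3 1, C6→#3 4
  freight cost 12, fixed 19 → total 31.
Compare {#3}: freight cost 25 + fixed 9 = 34.
Compare {#1, #3}: freight cost 17 + fixed 17 = 34.
Compare {#1, #2, #3}: freight cost 12 + fixed 27 = 39.
All other subsets cost ≥ 34. Minimum total cost: 31.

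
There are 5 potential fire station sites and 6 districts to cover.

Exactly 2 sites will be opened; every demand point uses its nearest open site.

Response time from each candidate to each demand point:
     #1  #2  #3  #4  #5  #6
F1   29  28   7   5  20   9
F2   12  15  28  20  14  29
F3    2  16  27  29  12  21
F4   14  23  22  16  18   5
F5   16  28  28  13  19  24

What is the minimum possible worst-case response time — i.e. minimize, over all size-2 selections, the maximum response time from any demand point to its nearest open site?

Open {F1, F2}.
  Farthest demand point is #2 at response time 15 (to F2); all others are ≤ 15.
With {F1, F3} the worst case is 16.
With {F2, F4} the worst case is 22.
No size-2 selection achieves below 15.

15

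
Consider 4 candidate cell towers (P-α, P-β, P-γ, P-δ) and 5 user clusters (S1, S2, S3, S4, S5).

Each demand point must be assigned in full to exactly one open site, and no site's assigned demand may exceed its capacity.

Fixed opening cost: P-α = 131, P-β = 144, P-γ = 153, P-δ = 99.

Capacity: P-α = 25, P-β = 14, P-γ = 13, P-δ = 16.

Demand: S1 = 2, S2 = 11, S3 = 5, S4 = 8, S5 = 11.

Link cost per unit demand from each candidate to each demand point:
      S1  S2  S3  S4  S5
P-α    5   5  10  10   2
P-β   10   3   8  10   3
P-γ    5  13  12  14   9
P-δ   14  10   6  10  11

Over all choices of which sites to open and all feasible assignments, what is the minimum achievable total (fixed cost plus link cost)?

Open {P-α, P-δ}; cheapest assignment that respects the capacities:
  P-α (cap 25, load 24): S1, S2, S5 — cost 2×5 + 11×5 + 11×2 = 87
  P-δ (cap 16, load 13): S3, S4 — cost 5×6 + 8×10 = 110
  Shipping 197, fixed 230 → total 427.
  Any other capacity-feasible assignment to {P-α, P-δ} ships for at least 197.
Compare {P-α, P-β}: its best feasible assignment gives total 480.
Compare {P-α, P-γ}: its best feasible assignment gives total 543.
Every other set of open sites that can feasibly serve all demand totals ≥ 480 even under its best assignment. Minimum: 427.

427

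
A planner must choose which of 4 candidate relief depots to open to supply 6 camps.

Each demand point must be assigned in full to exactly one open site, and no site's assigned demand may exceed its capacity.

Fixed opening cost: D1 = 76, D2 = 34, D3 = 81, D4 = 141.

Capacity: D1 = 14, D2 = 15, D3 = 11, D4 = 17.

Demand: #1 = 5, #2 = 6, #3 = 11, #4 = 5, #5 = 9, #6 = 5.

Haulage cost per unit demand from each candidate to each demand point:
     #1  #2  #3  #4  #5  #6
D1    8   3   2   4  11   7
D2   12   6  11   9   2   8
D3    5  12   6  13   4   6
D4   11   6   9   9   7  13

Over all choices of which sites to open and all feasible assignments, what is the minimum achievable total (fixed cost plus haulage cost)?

Open {D1, D2, D4}; cheapest assignment that respects the capacities:
  D1 (cap 14, load 11): #3 — cost 11×2 = 22
  D2 (cap 15, load 14): #5, #6 — cost 9×2 + 5×8 = 58
  D4 (cap 17, load 16): #1, #2, #4 — cost 5×11 + 6×6 + 5×9 = 136
  Shipping 216, fixed 251 → total 467.
  Any other capacity-feasible assignment to {D1, D2, D4} ships for at least 216.
Compare {D1, D2, D3, D4}: its best feasible assignment gives total 508.
Compare {D2, D3, D4}: its best feasible assignment gives total 509.
Every other set of open sites that can feasibly serve all demand totals ≥ 508 even under its best assignment. Minimum: 467.

467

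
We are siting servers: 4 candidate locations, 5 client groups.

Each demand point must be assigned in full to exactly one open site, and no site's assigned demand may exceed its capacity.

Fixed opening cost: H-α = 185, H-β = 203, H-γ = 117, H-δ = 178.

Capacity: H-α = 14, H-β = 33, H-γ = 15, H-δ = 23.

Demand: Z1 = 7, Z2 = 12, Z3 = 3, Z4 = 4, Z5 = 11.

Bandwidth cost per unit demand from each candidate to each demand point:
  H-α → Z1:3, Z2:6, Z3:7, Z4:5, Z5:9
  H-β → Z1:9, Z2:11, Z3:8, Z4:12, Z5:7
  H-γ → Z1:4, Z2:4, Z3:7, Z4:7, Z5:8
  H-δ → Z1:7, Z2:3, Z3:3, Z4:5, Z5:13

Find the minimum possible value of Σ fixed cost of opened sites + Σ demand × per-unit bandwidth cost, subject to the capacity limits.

505

Open {H-γ, H-δ}; cheapest assignment that respects the capacities:
  H-γ (cap 15, load 15): Z4, Z5 — cost 4×7 + 11×8 = 116
  H-δ (cap 23, load 22): Z1, Z2, Z3 — cost 7×7 + 12×3 + 3×3 = 94
  Shipping 210, fixed 295 → total 505.
  Any other capacity-feasible assignment to {H-γ, H-δ} ships for at least 210.
Compare {H-β, H-γ}: its best feasible assignment gives total 577.
Compare {H-β, H-δ}: its best feasible assignment gives total 586.
Every other set of open sites that can feasibly serve all demand totals ≥ 577 even under its best assignment. Minimum: 505.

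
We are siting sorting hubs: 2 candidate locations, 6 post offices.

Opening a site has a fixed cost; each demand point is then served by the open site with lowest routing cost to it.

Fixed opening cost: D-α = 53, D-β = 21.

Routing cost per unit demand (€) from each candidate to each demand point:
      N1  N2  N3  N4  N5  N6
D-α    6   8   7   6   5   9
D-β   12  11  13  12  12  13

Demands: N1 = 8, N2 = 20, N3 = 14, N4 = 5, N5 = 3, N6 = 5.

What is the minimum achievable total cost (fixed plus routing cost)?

449

Open {D-α}: assign each demand point to its cheapest open site.
  N1→D-α 8×6=48, N2→D-α 20×8=160, N3→D-α 14×7=98, N4→D-α 5×6=30, N5→D-α 3×5=15, N6→D-α 5×9=45
  routing cost 396, fixed 53 → total 449.
Compare {D-α, D-β}: routing cost 396 + fixed 74 = 470.
Compare {D-β}: routing cost 659 + fixed 21 = 680.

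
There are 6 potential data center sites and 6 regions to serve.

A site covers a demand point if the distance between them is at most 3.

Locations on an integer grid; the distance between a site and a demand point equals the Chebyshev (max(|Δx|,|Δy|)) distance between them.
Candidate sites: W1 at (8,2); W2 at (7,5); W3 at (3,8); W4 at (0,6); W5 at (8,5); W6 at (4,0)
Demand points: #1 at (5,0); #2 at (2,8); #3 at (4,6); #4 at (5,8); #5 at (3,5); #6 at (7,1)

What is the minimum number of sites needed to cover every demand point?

2

Coverage sets (demand points within 3 of each site):
  W1: {#1, #6}
  W2: {#3, #4}
  W3: {#2, #3, #4, #5}
  W4: {#2, #5}
  W5: {#4}
  W6: {#1, #6}
No single site covers all 6 demand points.
But {W1, W3} covers everything, so the minimum is 2.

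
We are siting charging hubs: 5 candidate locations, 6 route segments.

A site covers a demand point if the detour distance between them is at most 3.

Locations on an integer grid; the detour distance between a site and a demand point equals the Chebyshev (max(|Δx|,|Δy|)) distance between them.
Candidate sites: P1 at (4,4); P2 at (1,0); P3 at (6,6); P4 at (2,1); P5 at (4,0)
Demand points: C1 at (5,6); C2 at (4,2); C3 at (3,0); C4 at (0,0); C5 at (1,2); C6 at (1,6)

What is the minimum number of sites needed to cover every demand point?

2

Coverage sets (demand points within 3 of each site):
  P1: {C1, C2, C5, C6}
  P2: {C2, C3, C4, C5}
  P3: {C1}
  P4: {C2, C3, C4, C5}
  P5: {C2, C3, C5}
No single site covers all 6 demand points.
But {P1, P2} covers everything, so the minimum is 2.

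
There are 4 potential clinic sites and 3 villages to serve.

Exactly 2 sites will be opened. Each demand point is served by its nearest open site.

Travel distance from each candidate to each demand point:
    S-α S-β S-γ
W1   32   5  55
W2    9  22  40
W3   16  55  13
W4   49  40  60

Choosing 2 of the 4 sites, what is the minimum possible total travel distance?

34

Open {W1, W3}.
  S-α→W3 16, S-β→W1 5, S-γ→W3 13  ⇒ total 34.
Compare {W2, W3}: total 44.
Compare {W1, W2}: total 54.
No size-2 selection does better; minimum is 34.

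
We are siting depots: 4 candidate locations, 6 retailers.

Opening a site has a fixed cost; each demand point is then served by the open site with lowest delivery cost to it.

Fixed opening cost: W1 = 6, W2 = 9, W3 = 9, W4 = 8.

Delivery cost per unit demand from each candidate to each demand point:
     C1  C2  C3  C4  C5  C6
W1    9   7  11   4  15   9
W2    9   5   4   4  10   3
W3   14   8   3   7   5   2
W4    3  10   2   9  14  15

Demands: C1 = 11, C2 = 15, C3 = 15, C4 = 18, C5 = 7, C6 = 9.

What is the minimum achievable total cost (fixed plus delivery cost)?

289

Open {W2, W3, W4}: assign each demand point to its cheapest open site.
  C1→W4 11×3=33, C2→W2 15×5=75, C3→W4 15×2=30, C4→W2 18×4=72, C5→W3 7×5=35, C6→W3 9×2=18
  delivery cost 263, fixed 26 → total 289.
Compare {W1, W2, W3, W4}: delivery cost 263 + fixed 32 = 295.
Compare {W1, W3, W4}: delivery cost 293 + fixed 23 = 316.
Compare {W2, W4}: delivery cost 307 + fixed 17 = 324.
All other subsets cost ≥ 295. Minimum total cost: 289.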